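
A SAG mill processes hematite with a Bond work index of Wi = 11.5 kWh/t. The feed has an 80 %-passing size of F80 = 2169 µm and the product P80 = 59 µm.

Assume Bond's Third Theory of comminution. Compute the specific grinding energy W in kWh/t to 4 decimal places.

W = 12.5025 kWh/t

W = 10 Wi (1/√P80 − 1/√F80)  [Bond]
1/√59 = 0.130189;  1/√2169 = 0.021472
W = 10·11.5·(0.130189 − 0.021472) = 12.5025 kWh/t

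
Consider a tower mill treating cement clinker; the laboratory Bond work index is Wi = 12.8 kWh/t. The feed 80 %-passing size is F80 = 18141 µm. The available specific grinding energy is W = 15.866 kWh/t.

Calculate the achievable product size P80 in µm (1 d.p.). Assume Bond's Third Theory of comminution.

P80 = 57.9 µm

Bond: W = 10·Wi·(1/√P80 − 1/√F80)
⇒ 1/√P80 = W/(10·Wi) + 1/√F80
  = 15.8660/(10·12.8) + 1/√18141 = 0.123953 + 0.007425 = 0.131378
P80 = (1/0.131378)² = 7.6116² = 57.94 µm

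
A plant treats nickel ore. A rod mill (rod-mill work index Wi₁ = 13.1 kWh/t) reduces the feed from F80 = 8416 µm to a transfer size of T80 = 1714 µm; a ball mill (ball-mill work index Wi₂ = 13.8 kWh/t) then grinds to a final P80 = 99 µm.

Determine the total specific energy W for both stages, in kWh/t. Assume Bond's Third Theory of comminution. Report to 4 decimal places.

W = 10 Wi / √P80 − 10 Wi / √F80
Stage 1 (8416→1714 µm, Wi₁=13.1): W₁ = 10·13.1·(0.024154 − 0.010901) = 1.7362 kWh/t
Stage 2 (1714→99 µm, Wi₂=13.8): W₂ = 10·13.8·(0.100504 − 0.024154) = 10.5362 kWh/t
W = W₁ + W₂ = 1.7362 + 10.5362 = 12.2725 kWh/t

W = 12.2725 kWh/t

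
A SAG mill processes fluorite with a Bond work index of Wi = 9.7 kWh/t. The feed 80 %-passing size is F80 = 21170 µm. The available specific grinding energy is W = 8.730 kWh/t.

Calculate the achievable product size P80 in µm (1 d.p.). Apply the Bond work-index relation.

W_Bond = 10·Wi·(1/√P₈₀ − 1/√F₈₀)
P80^(−½) = W/(10 Wi) + F80^(−½)
  = 8.7300/(10·9.7) + 1/√21170 = 0.090000 + 0.006873 = 0.096873
P80 = (1/0.096873)² = 10.3228² = 106.56 µm

P80 = 106.6 µm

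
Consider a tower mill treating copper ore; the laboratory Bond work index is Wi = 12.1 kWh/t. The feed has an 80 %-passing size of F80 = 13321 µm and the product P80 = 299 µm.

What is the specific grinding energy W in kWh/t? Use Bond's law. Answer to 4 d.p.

W = 5.9492 kWh/t

W = 10 Wi (1/√P80 − 1/√F80)  [Bond]
1/√299 = 0.057831;  1/√13321 = 0.008664
W = 10·12.1·(0.057831 − 0.008664) = 5.9492 kWh/t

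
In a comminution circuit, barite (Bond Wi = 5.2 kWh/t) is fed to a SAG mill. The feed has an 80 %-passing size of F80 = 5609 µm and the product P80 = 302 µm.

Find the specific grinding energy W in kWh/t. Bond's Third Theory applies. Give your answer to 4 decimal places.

W = 10·Wi·(P80^(-½) − F80^(-½))
1/√302 = 0.057544;  1/√5609 = 0.013352
W = 10·5.2·(0.057544 − 0.013352) = 2.2979 kWh/t

W = 2.2979 kWh/t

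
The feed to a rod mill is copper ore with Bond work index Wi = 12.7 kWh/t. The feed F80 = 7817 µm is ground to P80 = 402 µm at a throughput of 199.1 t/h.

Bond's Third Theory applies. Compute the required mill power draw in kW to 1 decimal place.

W = 10 Wi / √P80 − 10 Wi / √F80
W = 10·12.7·(1/√402 − 1/√7817) = 10·12.7·(0.038565) = 4.8978 kWh/t
P = W·T = 4.8978·199.1 = 975.1 kW

P = 975.1 kW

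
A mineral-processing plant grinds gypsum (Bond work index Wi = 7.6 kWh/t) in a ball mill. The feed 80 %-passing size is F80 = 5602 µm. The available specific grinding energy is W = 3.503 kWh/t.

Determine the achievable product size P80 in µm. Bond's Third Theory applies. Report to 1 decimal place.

P80 = 282.9 µm

Bond:  W = 10 Wi (1/√P − 1/√F)
⇒ 1/√P80 = W/(10 Wi) + 1/√F80
  = 3.5030/(10·7.6) + 1/√5602 = 0.046092 + 0.013361 = 0.059453
P80 = (1/0.059453)² = 16.8201² = 282.91 µm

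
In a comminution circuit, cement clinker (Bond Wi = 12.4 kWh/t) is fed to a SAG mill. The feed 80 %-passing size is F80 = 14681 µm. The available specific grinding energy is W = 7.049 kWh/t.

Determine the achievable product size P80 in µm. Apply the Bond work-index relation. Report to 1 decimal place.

P80 = 236.0 µm

Bond: W = 10·Wi·(1/√P80 − 1/√F80)
1/√P80 = 1/√F80 + W/(10·Wi)
  = 7.0490/(10·12.4) + 1/√14681 = 0.056847 + 0.008253 = 0.065100
P80 = (1/0.065100)² = 15.3610² = 235.96 µm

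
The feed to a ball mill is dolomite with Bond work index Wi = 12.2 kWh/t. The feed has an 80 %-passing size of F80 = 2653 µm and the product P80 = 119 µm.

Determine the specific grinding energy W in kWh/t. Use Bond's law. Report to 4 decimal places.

W = 8.8151 kWh/t

Bond:  W = 10 Wi (1/√P − 1/√F)
1/√119 = 0.091670;  1/√2653 = 0.019415
W = 10·12.2·(0.091670 − 0.019415) = 8.8151 kWh/t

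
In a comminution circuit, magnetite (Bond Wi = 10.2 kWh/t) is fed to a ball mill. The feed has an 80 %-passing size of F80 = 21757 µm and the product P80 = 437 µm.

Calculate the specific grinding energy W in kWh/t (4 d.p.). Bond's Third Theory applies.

W = 10·Wi·[P80^(−½) − F80^(−½)]
1/√437 = 0.047836;  1/√21757 = 0.006780
W = 10·10.2·(0.047836 − 0.006780) = 4.1878 kWh/t

W = 4.1878 kWh/t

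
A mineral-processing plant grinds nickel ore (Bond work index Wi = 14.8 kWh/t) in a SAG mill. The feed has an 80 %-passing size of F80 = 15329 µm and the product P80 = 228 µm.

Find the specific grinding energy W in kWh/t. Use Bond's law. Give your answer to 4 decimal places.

Bond: W = 10·Wi·(1/√P80 − 1/√F80)
1/√228 = 0.066227;  1/√15329 = 0.008077
W = 10·14.8·(0.066227 − 0.008077) = 8.6062 kWh/t

W = 8.6062 kWh/t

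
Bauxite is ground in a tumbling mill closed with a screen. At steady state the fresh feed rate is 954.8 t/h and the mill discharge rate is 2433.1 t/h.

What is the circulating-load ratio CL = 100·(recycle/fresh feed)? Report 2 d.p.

CL = 154.83 %

Discharge = new feed + return, hence
R = M − F = 2433.1 − 954.8 = 1478.3 t/h
CL = 100·R/F = 100·1478.3/954.8 = 154.83 %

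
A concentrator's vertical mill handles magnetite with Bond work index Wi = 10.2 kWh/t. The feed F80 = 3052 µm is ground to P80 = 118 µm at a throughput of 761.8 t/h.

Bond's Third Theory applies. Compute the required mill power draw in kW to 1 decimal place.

P = 5746.7 kW

W_Bond = 10·Wi·(1/√P₈₀ − 1/√F₈₀)
W = 10·10.2·(1/√118 − 1/√3052) = 10·10.2·(0.073956) = 7.5435 kWh/t
P = W·T = 7.5435·761.8 = 5746.7 kW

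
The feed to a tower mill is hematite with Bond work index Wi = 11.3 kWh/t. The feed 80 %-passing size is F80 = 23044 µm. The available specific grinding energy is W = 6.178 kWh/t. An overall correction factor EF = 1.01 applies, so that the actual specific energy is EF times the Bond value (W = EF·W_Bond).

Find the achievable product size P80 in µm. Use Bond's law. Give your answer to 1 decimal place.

Bond:  W = 10 Wi (1/√P − 1/√F)
W_Bond = W / EF = 6.178 / 1.01 = 6.1168 kWh/t
1/√P80 = 1/√F80 + W_Bond/(10·Wi)
  = 6.1168/(10·11.3) + 1/√23044 = 0.054131 + 0.006588 = 0.060719
P80 = (1/0.060719)² = 16.4694² = 271.24 µm

P80 = 271.2 µm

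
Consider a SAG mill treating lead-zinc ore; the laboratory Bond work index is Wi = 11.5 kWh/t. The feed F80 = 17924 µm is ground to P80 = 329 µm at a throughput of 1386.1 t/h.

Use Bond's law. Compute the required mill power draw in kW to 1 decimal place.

P = 7597.5 kW

W = 10 Wi (1/√P80 − 1/√F80)  [Bond]
W = 10·11.5·(1/√329 − 1/√17924) = 10·11.5·(0.047662) = 5.4812 kWh/t
Power = W × throughput = 5.4812 kWh/t × 1386.1 t/h = 7597.5 kW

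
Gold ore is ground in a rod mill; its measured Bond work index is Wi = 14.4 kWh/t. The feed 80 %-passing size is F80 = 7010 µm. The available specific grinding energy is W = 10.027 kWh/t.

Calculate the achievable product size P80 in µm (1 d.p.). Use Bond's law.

W = 10 Wi (P80^-0.5 − F80^-0.5)
⇒ 1/√P80 = W/(10 Wi) + 1/√F80
  = 10.0270/(10·14.4) + 1/√7010 = 0.069632 + 0.011944 = 0.081576
P80 = (1/0.081576)² = 12.2586² = 150.27 µm

P80 = 150.3 µm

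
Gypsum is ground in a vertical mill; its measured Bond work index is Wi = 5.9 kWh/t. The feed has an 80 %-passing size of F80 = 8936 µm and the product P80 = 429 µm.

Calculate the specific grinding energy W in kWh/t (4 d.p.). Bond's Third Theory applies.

W = 2.2244 kWh/t

Bond: W = 10·Wi·(1/√P80 − 1/√F80)
1/√429 = 0.048280;  1/√8936 = 0.010579
W = 10·5.9·(0.048280 − 0.010579) = 2.2244 kWh/t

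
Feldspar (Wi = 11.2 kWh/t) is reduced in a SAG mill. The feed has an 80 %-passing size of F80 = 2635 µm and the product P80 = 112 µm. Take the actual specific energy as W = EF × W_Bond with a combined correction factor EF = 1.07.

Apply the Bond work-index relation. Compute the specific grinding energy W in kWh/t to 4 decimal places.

W = 8.9892 kWh/t

W = 10 Wi (1/√P80 − 1/√F80)  [Bond]
1/√112 = 0.094491;  1/√2635 = 0.019481
W = 10·11.2·(0.094491 − 0.019481) = 8.4011 kWh/t
Apply correction: 8.4011 × 1.07 = 8.9892 kWh/t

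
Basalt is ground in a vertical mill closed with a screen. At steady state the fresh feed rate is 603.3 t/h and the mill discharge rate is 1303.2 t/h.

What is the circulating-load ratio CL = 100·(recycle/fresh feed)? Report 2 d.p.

CL = 116.01 %

Steady state: M = F + R.
R = M − F = 1303.2 − 603.3 = 699.9 t/h
CL = 100·R/F = 100·699.9/603.3 = 116.01 %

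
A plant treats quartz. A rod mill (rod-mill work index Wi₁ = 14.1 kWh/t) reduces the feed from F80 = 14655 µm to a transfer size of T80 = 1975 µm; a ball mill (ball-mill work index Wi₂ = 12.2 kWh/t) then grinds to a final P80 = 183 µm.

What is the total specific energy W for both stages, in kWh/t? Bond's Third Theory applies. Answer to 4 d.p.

W_Bond = 10·Wi·(1/√P₈₀ − 1/√F₈₀)
Stage 1 (14655→1975 µm, Wi₁=14.1): W₁ = 10·14.1·(0.022502 − 0.008261) = 2.0080 kWh/t
Stage 2 (1975→183 µm, Wi₂=12.2): W₂ = 10·12.2·(0.073922 − 0.022502) = 6.2733 kWh/t
W = W₁ + W₂ = 2.0080 + 6.2733 = 8.2813 kWh/t

W = 8.2813 kWh/t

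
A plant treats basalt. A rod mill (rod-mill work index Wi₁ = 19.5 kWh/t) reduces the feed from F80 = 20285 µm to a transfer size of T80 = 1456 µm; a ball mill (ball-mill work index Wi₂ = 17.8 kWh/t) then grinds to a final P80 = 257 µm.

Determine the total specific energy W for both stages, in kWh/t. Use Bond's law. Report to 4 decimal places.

W = 10·Wi·[P80^(−½) − F80^(−½)]
Stage 1 (20285→1456 µm, Wi₁=19.5): W₁ = 10·19.5·(0.026207 − 0.007021) = 3.7413 kWh/t
Stage 2 (1456→257 µm, Wi₂=17.8): W₂ = 10·17.8·(0.062378 − 0.026207) = 6.4385 kWh/t
W = W₁ + W₂ = 3.7413 + 6.4385 = 10.1797 kWh/t

W = 10.1797 kWh/t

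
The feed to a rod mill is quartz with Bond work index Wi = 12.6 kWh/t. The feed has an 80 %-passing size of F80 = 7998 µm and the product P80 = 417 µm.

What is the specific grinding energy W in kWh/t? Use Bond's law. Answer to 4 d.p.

W = 10·Wi·[P80^(−½) − F80^(−½)]
1/√417 = 0.048970;  1/√7998 = 0.011182
W = 10·12.6·(0.048970 − 0.011182) = 4.7613 kWh/t

W = 4.7613 kWh/t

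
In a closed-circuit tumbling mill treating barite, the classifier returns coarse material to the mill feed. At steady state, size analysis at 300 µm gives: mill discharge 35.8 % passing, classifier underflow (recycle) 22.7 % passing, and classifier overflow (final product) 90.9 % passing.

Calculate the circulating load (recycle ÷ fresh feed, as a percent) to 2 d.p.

Mass balance on the −300 µm fraction:
r = (o − d)/(d − u)
r = (90.9 − 35.8)/(35.8 − 22.7) = 55.1/13.1 = 4.2061
CL = 100·r = 420.61 %

CL = 420.61 %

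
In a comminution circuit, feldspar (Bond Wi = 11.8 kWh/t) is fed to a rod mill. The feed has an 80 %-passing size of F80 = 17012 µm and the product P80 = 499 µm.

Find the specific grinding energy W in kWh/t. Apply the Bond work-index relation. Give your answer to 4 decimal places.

W = 10·Wi·[P80^(−½) − F80^(−½)]
1/√499 = 0.044766;  1/√17012 = 0.007667
W = 10·11.8·(0.044766 − 0.007667) = 4.3777 kWh/t

W = 4.3777 kWh/t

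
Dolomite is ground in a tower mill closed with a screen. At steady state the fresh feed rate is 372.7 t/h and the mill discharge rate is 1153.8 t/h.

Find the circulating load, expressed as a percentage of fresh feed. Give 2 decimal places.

CL = 209.58 %

Discharge = new feed + return, hence
R = M − F = 1153.8 − 372.7 = 781.1 t/h
CL = 100·R/F = 100·781.1/372.7 = 209.58 %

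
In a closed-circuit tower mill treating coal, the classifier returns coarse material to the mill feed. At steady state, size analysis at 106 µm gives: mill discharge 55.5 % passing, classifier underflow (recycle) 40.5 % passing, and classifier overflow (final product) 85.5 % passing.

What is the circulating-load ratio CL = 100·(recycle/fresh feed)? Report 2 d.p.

Mass balance on the −106 µm fraction:
(1+r)d = ru + o → r = (o−d)/(d−u)
r = (85.5 − 55.5)/(55.5 − 40.5) = 30.0/15.0 = 2.0000
CL = 100·r = 200.00 %

CL = 200.00 %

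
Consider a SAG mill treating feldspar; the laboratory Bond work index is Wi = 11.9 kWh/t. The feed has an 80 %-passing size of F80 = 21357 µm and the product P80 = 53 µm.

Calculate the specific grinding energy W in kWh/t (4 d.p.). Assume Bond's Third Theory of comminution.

W = 10 Wi (1/√P80 − 1/√F80)  [Bond]
1/√53 = 0.137361;  1/√21357 = 0.006843
W = 10·11.9·(0.137361 − 0.006843) = 15.5316 kWh/t

W = 15.5316 kWh/t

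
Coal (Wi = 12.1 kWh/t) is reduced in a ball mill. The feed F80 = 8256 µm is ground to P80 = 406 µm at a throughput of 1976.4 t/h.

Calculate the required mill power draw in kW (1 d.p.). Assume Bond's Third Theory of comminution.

W = 10·Wi·(P80^(-½) − F80^(-½))
W = 10·12.1·(1/√406 − 1/√8256) = 10·12.1·(0.038624) = 4.6734 kWh/t
Power = W × throughput = 4.6734 kWh/t × 1976.4 t/h = 9236.6 kW

P = 9236.6 kW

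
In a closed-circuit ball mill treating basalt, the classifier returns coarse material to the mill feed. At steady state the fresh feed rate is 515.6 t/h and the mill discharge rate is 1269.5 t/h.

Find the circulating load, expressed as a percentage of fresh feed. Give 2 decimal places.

CL = 146.22 %

Discharge = new feed + return, hence
R = M − F = 1269.5 − 515.6 = 753.9 t/h
CL = 100·R/F = 100·753.9/515.6 = 146.22 %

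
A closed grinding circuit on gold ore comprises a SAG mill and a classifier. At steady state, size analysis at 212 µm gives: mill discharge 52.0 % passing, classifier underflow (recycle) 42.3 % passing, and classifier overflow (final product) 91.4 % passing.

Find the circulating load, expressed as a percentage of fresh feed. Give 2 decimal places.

CL = 406.19 %

Two-product formula at 212 µm:
(1+r)·d = r·u + o ⇒ r = (o−d)/(d−u)
r = (91.4 − 52.0)/(52.0 − 42.3) = 39.4/9.7 = 4.0619
CL = 100·r = 406.19 %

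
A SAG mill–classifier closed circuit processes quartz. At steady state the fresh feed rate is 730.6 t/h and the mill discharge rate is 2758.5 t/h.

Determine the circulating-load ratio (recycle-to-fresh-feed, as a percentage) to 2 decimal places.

Steady state: M = F + R.
R = M − F = 2758.5 − 730.6 = 2027.9 t/h
CL = 100·R/F = 100·2027.9/730.6 = 277.57 %

CL = 277.57 %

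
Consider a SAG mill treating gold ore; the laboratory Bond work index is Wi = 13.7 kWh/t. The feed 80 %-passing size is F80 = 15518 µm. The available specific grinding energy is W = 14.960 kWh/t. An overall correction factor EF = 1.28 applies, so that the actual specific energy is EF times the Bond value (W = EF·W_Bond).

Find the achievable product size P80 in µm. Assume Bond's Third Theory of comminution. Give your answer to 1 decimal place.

P80 = 114.8 µm

W_Bond = 10·Wi·(1/√P₈₀ − 1/√F₈₀)
W_Bond = W / EF = 14.960 / 1.28 = 11.6875 kWh/t
⇒ 1/√P80 = W_Bond/(10·Wi) + 1/√F80
  = 11.6875/(10·13.7) + 1/√15518 = 0.085310 + 0.008028 = 0.093338
P80 = (1/0.093338)² = 10.7138² = 114.79 µm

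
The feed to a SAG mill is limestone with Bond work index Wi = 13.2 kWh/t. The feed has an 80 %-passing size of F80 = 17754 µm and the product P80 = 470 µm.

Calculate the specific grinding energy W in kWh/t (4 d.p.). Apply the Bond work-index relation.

W = 10·Wi·[P80^(−½) − F80^(−½)]
1/√470 = 0.046127;  1/√17754 = 0.007505
W = 10·13.2·(0.046127 − 0.007505) = 5.0980 kWh/t

W = 5.0980 kWh/t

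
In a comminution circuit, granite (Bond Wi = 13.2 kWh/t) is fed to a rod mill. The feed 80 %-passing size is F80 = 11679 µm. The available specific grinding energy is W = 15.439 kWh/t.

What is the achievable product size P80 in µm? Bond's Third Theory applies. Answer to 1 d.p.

W = 10·Wi·[P80^(−½) − F80^(−½)]
⇒ 1/√P80 = W/(10·Wi) + 1/√F80
  = 15.4390/(10·13.2) + 1/√11679 = 0.116962 + 0.009253 = 0.126215
P80 = (1/0.126215)² = 7.9230² = 62.77 µm

P80 = 62.8 µm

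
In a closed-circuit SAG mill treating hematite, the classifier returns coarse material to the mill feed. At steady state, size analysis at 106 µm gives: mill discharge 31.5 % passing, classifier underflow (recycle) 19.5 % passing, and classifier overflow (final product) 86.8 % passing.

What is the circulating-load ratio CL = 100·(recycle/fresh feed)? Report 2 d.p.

Classifier node, passing 106 µm:
r = (o − d)/(d − u)
r = (86.8 − 31.5)/(31.5 − 19.5) = 55.3/12.0 = 4.6083
CL = 100·r = 460.83 %

CL = 460.83 %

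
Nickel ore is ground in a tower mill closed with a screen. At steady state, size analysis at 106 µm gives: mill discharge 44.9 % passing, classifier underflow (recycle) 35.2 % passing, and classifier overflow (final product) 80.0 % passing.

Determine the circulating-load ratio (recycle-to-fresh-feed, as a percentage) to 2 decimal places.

Let r = R/F. Size balance at 106 µm:
d + r·d = r·u + o → r(d−u) = o−d
r = (80.0 − 44.9)/(44.9 − 35.2) = 35.1/9.7 = 3.6186
CL = 100·r = 361.86 %

CL = 361.86 %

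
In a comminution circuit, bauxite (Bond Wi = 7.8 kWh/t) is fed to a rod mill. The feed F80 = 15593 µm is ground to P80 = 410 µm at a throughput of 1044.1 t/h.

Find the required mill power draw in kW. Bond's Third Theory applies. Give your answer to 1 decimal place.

W_Bond = 10·Wi·(1/√P₈₀ − 1/√F₈₀)
W = 10·7.8·(1/√410 − 1/√15593) = 10·7.8·(0.041378) = 3.2275 kWh/t
Mill draw = 3.2275 × 1044.1 = 3369.8 kW

P = 3369.8 kW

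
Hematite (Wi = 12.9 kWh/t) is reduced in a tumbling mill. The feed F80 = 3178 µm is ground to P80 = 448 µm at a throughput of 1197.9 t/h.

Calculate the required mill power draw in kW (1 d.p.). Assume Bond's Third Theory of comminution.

W = 10·Wi·(P80^(-½) − F80^(-½))
W = 10·12.9·(1/√448 − 1/√3178) = 10·12.9·(0.029507) = 3.8064 kWh/t
Mill draw = 3.8064 × 1197.9 = 4559.7 kW

P = 4559.7 kW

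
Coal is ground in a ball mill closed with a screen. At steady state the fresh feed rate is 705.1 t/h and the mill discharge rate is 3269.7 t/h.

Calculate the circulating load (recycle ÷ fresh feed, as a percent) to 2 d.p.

Discharge = new feed + return, hence
R = M − F = 3269.7 − 705.1 = 2564.6 t/h
CL = 100·R/F = 100·2564.6/705.1 = 363.72 %

CL = 363.72 %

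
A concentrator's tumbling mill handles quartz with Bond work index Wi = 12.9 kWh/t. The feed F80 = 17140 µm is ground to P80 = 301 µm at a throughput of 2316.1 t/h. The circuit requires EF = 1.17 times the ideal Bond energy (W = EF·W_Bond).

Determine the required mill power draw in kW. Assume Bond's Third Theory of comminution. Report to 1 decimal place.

Bond:  W = 10 Wi (1/√P − 1/√F)
W = 10·12.9·(1/√301 − 1/√17140) = 10·12.9·(0.050001) = 6.4501 kWh/t
Apply correction: 6.4501 × 1.17 = 7.5466 kWh/t
P_mill = W·ṁ = 7.5466·2316.1 = 17478.7 kW

P = 17478.7 kW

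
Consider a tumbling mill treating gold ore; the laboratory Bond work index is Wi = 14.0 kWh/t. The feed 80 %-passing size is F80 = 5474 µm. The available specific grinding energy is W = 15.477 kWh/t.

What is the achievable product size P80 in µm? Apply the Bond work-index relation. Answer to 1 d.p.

P80 = 65.0 µm

W = 10 Wi (P80^-0.5 − F80^-0.5)
⇒ 1/√P80 = W/(10·Wi) + 1/√F80
  = 15.4770/(10·14.0) + 1/√5474 = 0.110550 + 0.013516 = 0.124066
P80 = (1/0.124066)² = 8.0602² = 64.97 µm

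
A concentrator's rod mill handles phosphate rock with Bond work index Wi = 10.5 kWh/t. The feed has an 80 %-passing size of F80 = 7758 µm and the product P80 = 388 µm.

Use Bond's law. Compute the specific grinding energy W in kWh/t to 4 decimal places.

W = 4.1385 kWh/t

Bond: W = 10·Wi·(1/√P80 − 1/√F80)
1/√388 = 0.050767;  1/√7758 = 0.011353
W = 10·10.5·(0.050767 − 0.011353) = 4.1385 kWh/t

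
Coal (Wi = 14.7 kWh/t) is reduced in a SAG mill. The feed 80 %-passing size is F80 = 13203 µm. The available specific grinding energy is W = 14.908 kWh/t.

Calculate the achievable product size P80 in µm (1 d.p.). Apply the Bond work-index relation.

P80 = 82.5 µm

W = 10·Wi·[P80^(−½) − F80^(−½)]
P80^(−½) = W/(10 Wi) + F80^(−½)
  = 14.9080/(10·14.7) + 1/√13203 = 0.101415 + 0.008703 = 0.110118
P80 = (1/0.110118)² = 9.0812² = 82.47 µm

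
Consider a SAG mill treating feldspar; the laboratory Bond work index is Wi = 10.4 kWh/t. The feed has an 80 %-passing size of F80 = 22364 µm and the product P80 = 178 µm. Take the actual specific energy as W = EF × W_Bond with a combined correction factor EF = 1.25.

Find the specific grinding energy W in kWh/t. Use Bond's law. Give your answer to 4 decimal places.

W = 8.8746 kWh/t

Bond: W = 10·Wi·(1/√P80 − 1/√F80)
1/√178 = 0.074953;  1/√22364 = 0.006687
W = 10·10.4·(0.074953 − 0.006687) = 7.0997 kWh/t
Apply correction: 7.0997 × 1.25 = 8.8746 kWh/t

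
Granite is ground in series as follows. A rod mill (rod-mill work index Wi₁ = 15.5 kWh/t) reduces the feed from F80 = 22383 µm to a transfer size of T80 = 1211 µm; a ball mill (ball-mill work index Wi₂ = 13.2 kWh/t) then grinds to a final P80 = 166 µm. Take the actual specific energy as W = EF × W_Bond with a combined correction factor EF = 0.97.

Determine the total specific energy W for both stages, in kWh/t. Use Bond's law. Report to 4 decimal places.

W = 9.5740 kWh/t

W = 10 Wi / √P80 − 10 Wi / √F80
Stage 1 (22383→1211 µm, Wi₁=15.5): W₁ = 10·15.5·(0.028736 − 0.006684) = 3.4181 kWh/t
Stage 2 (1211→166 µm, Wi₂=13.2): W₂ = 10·13.2·(0.077615 − 0.028736) = 6.4520 kWh/t
W = W₁ + W₂ = 3.4181 + 6.4520 = 9.8701 kWh/t
W_actual = 0.97 × 9.8701 = 9.5740 kWh/t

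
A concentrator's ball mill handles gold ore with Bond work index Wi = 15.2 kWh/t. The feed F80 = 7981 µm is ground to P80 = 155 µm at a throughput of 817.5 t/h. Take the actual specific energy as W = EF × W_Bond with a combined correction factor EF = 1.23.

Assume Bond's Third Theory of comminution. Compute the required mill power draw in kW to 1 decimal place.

W = 10 Wi (1/√P80 − 1/√F80)  [Bond]
W = 10·15.2·(1/√155 − 1/√7981) = 10·15.2·(0.069128) = 10.5075 kWh/t
Apply correction: 10.5075 × 1.23 = 12.9242 kWh/t
P_mill = W·ṁ = 12.9242·817.5 = 10565.6 kW

P = 10565.6 kW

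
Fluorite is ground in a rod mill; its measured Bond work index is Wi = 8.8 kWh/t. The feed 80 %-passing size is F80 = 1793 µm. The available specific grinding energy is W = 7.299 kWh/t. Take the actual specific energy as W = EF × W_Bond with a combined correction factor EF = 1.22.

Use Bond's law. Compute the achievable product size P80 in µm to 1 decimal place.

W = 10·Wi·[P80^(−½) − F80^(−½)]
W_Bond = W / EF = 7.299 / 1.22 = 5.9828 kWh/t
P80^(−½) = W_Bond/(10 Wi) + F80^(−½)
  = 5.9828/(10·8.8) + 1/√1793 = 0.067986 + 0.023616 = 0.091602
P80 = (1/0.091602)² = 10.9167² = 119.18 µm

P80 = 119.2 µm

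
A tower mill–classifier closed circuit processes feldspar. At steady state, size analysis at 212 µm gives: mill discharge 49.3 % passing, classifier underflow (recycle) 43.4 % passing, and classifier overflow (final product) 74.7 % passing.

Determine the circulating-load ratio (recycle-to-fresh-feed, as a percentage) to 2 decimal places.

Let r = R/F. Size balance at 212 µm:
(1+r)d = ru + o → r = (o−d)/(d−u)
r = (74.7 − 49.3)/(49.3 − 43.4) = 25.4/5.9 = 4.3051
CL = 100·r = 430.51 %

CL = 430.51 %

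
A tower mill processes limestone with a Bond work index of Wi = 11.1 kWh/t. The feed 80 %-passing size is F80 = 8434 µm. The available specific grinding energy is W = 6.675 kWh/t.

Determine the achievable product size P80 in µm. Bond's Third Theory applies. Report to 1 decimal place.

P80 = 198.2 µm

Bond:  W = 10 Wi (1/√P − 1/√F)
⇒ 1/√P80 = W/(10 Wi) + 1/√F80
  = 6.6750/(10·11.1) + 1/√8434 = 0.060135 + 0.010889 = 0.071024
P80 = (1/0.071024)² = 14.0797² = 198.24 µm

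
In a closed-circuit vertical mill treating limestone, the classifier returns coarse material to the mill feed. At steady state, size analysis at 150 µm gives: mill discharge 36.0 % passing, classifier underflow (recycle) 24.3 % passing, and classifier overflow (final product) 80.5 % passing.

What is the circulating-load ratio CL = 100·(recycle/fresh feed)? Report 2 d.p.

CL = 380.34 %

Balance %-passing 150 µm (r = R/F):
d + r·d = r·u + o → r(d−u) = o−d
r = (80.5 − 36.0)/(36.0 − 24.3) = 44.5/11.7 = 3.8034
CL = 100·r = 380.34 %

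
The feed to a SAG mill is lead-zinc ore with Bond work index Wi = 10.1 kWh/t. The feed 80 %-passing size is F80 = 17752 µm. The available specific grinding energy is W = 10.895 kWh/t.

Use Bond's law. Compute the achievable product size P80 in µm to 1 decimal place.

Bond:  W = 10 Wi (1/√P − 1/√F)
P80^(−½) = W/(10 Wi) + F80^(−½)
  = 10.8950/(10·10.1) + 1/√17752 = 0.107871 + 0.007505 = 0.115377
P80 = (1/0.115377)² = 8.6673² = 75.12 µm

P80 = 75.1 µm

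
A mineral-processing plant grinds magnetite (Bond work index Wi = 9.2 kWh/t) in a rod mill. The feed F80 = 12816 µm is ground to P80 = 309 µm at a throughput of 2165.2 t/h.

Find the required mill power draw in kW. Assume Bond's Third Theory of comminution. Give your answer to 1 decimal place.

W = 10 Wi (1/√P80 − 1/√F80)  [Bond]
W = 10·9.2·(1/√309 − 1/√12816) = 10·9.2·(0.048055) = 4.4210 kWh/t
Power = W × throughput = 4.4210 kWh/t × 2165.2 t/h = 9572.4 kW

P = 9572.4 kW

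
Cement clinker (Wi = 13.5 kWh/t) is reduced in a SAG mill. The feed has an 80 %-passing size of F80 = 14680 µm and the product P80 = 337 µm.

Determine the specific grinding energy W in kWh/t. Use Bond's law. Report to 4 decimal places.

W = 10 Wi (P80^-0.5 − F80^-0.5)
1/√337 = 0.054473;  1/√14680 = 0.008253
W = 10·13.5·(0.054473 − 0.008253) = 6.2397 kWh/t

W = 6.2397 kWh/t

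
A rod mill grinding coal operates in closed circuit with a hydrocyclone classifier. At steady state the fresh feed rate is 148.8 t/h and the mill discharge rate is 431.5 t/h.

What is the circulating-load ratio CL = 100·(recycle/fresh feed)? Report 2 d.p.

Mill node: discharge = fresh + recycle.
R = M − F = 431.5 − 148.8 = 282.7 t/h
CL = 100·R/F = 100·282.7/148.8 = 189.99 %

CL = 189.99 %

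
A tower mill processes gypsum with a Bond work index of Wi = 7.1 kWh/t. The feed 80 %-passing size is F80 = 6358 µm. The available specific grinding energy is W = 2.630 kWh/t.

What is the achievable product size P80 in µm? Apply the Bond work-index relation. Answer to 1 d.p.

P80 = 406.7 µm

Bond:  W = 10 Wi (1/√P − 1/√F)
⇒ 1/√P80 = W/(10 Wi) + 1/√F80
  = 2.6300/(10·7.1) + 1/√6358 = 0.037042 + 0.012541 = 0.049583
P80 = (1/0.049583)² = 20.1680² = 406.75 µm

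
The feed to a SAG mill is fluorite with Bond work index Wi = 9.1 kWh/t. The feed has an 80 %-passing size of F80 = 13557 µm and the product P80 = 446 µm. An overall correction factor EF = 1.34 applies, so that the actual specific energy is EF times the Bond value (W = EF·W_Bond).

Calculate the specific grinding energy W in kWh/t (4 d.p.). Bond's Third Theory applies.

W = 4.7267 kWh/t

W = 10·Wi·[P80^(−½) − F80^(−½)]
1/√446 = 0.047351;  1/√13557 = 0.008589
W = 10·9.1·(0.047351 − 0.008589) = 3.5274 kWh/t
With EF = 1.34: W = 3.5274·1.34 = 4.7267 kWh/t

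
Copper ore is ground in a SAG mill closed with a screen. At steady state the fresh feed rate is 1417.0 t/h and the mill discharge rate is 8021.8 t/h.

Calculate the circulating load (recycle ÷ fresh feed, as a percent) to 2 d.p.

CL = 466.11 %

Steady state: M = F + R.
R = M − F = 8021.8 − 1417.0 = 6604.8 t/h
CL = 100·R/F = 100·6604.8/1417.0 = 466.11 %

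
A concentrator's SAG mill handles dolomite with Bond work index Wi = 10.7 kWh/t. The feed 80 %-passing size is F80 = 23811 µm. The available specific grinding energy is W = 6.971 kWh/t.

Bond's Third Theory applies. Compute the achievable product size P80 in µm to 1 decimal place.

P80 = 194.9 µm

W = 10·Wi·[P80^(−½) − F80^(−½)]
P80^(−½) = W/(10 Wi) + F80^(−½)
  = 6.9710/(10·10.7) + 1/√23811 = 0.065150 + 0.006481 = 0.071630
P80 = (1/0.071630)² = 13.9606² = 194.90 µm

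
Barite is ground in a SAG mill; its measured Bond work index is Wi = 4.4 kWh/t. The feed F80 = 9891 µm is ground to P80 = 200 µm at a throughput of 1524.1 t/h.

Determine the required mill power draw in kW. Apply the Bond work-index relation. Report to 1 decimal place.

P = 4067.6 kW

W = 10 Wi (1/√P80 − 1/√F80)  [Bond]
W = 10·4.4·(1/√200 − 1/√9891) = 10·4.4·(0.060656) = 2.6689 kWh/t
P = W·T = 2.6689·1524.1 = 4067.6 kW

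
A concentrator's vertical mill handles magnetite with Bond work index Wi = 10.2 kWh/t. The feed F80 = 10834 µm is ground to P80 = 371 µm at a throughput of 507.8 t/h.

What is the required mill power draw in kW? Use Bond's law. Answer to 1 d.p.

Bond:  W = 10 Wi (1/√P − 1/√F)
W = 10·10.2·(1/√371 − 1/√10834) = 10·10.2·(0.042310) = 4.3156 kWh/t
P_mill = W·ṁ = 4.3156·507.8 = 2191.5 kW

P = 2191.5 kW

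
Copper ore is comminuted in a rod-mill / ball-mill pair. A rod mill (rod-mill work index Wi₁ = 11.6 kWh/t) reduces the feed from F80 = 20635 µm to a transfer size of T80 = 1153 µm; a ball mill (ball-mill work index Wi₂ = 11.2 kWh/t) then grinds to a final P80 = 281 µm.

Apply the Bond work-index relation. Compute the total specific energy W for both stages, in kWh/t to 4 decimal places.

W = 5.9916 kWh/t

Bond: W = 10·Wi·(1/√P80 − 1/√F80)
Stage 1 (20635→1153 µm, Wi₁=11.6): W₁ = 10·11.6·(0.029450 − 0.006961) = 2.6087 kWh/t
Stage 2 (1153→281 µm, Wi₂=11.2): W₂ = 10·11.2·(0.059655 − 0.029450) = 3.3830 kWh/t
W = W₁ + W₂ = 2.6087 + 3.3830 = 5.9916 kWh/t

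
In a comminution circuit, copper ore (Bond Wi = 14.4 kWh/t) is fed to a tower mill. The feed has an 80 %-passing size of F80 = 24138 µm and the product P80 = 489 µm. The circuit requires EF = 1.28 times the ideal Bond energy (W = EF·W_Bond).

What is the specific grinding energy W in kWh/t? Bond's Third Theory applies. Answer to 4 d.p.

W = 10·Wi·(P80^(-½) − F80^(-½))
1/√489 = 0.045222;  1/√24138 = 0.006436
W = 10·14.4·(0.045222 − 0.006436) = 5.5850 kWh/t
With EF = 1.28: W = 5.5850·1.28 = 7.1489 kWh/t

W = 7.1489 kWh/t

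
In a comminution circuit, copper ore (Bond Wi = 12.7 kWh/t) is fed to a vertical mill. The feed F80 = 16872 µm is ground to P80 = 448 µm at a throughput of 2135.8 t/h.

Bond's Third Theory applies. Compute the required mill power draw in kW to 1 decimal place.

P = 10727.0 kW

W = 10·Wi·(P80^(-½) − F80^(-½))
W = 10·12.7·(1/√448 − 1/√16872) = 10·12.7·(0.039547) = 5.0225 kWh/t
P_mill = W·ṁ = 5.0225·2135.8 = 10727.0 kW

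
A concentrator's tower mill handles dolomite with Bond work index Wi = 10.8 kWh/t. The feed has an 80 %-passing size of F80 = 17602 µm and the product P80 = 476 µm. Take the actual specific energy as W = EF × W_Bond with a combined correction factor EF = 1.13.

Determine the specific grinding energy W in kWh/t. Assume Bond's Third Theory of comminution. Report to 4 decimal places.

W = 10 Wi / √P80 − 10 Wi / √F80
1/√476 = 0.045835;  1/√17602 = 0.007537
W = 10·10.8·(0.045835 − 0.007537) = 4.1361 kWh/t
W_actual = 1.13 × 4.1361 = 4.6738 kWh/t

W = 4.6738 kWh/t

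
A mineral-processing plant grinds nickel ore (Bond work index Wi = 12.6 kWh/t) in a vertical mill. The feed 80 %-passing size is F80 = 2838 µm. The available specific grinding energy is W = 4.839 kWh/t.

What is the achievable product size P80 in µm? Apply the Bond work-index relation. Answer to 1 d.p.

W = 10 Wi (P80^-0.5 − F80^-0.5)
⇒ 1/√P80 = W/(10 Wi) + 1/√F80
  = 4.8390/(10·12.6) + 1/√2838 = 0.038405 + 0.018771 = 0.057176
P80 = (1/0.057176)² = 17.4898² = 305.89 µm

P80 = 305.9 µm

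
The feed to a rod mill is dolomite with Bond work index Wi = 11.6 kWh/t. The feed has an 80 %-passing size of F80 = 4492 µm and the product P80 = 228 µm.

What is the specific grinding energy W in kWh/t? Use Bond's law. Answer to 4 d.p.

W = 10·Wi·(P80^(-½) − F80^(-½))
1/√228 = 0.066227;  1/√4492 = 0.014920
W = 10·11.6·(0.066227 − 0.014920) = 5.9515 kWh/t

W = 5.9515 kWh/t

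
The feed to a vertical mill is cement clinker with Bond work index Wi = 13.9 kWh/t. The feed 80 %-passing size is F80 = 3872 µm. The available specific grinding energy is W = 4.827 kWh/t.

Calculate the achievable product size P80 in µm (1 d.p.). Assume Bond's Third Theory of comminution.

P80 = 387.5 µm

Bond: W = 10·Wi·(1/√P80 − 1/√F80)
⇒ 1/√P80 = W/(10 Wi) + 1/√F80
  = 4.8270/(10·13.9) + 1/√3872 = 0.034727 + 0.016071 = 0.050797
P80 = (1/0.050797)² = 19.6861² = 387.54 µm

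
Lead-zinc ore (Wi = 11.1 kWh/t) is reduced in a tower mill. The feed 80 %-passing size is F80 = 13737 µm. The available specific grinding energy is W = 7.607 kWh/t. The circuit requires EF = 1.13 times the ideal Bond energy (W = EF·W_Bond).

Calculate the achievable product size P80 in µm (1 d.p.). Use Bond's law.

P80 = 209.0 µm

W = 10·Wi·[P80^(−½) − F80^(−½)]
W_Bond = W / EF = 7.607 / 1.13 = 6.7319 kWh/t
P80^-0.5 = F80^-0.5 + W_Bond/(10 Wi)
  = 6.7319/(10·11.1) + 1/√13737 = 0.060647 + 0.008532 = 0.069179
P80 = (1/0.069179)² = 14.4552² = 208.95 µm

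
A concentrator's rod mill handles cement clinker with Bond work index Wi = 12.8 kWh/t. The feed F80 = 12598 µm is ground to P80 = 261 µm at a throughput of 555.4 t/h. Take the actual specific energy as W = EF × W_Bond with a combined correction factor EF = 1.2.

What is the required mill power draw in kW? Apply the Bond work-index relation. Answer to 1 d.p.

P = 4520.5 kW

W_Bond = 10·Wi·(1/√P₈₀ − 1/√F₈₀)
W = 10·12.8·(1/√261 − 1/√12598) = 10·12.8·(0.052989) = 6.7826 kWh/t
With EF = 1.2: W = 6.7826·1.2 = 8.1391 kWh/t
Power = W × throughput = 8.1391 kWh/t × 555.4 t/h = 4520.5 kW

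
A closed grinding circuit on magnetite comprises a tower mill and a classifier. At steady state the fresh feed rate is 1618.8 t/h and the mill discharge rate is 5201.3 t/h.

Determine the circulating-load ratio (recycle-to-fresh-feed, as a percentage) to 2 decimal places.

CL = 221.31 %

Mill node: discharge = fresh + recycle.
R = M − F = 5201.3 − 1618.8 = 3582.5 t/h
CL = 100·R/F = 100·3582.5/1618.8 = 221.31 %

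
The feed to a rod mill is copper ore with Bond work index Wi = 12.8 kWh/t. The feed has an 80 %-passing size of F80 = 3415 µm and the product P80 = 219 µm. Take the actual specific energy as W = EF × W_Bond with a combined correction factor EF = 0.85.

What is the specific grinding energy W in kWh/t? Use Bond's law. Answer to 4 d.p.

W = 10·Wi·[P80^(−½) − F80^(−½)]
1/√219 = 0.067574;  1/√3415 = 0.017112
W = 10·12.8·(0.067574 − 0.017112) = 6.4591 kWh/t
Corrected W = EF·W_Bond = 0.85·6.4591 = 5.4902 kWh/t

W = 5.4902 kWh/t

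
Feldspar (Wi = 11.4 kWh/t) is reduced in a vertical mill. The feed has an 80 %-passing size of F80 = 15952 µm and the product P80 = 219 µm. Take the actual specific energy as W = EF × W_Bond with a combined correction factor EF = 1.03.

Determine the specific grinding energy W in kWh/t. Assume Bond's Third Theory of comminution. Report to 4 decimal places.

W = 10 Wi / √P80 − 10 Wi / √F80
1/√219 = 0.067574;  1/√15952 = 0.007918
W = 10·11.4·(0.067574 − 0.007918) = 6.8008 kWh/t
W_actual = 1.03 × 6.8008 = 7.0048 kWh/t

W = 7.0048 kWh/t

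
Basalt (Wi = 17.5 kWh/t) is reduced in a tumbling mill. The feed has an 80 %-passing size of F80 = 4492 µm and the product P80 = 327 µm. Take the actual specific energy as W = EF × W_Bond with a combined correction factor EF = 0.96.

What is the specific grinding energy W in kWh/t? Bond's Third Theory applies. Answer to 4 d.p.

W_Bond = 10·Wi·(1/√P₈₀ − 1/√F₈₀)
1/√327 = 0.055300;  1/√4492 = 0.014920
W = 10·17.5·(0.055300 − 0.014920) = 7.0665 kWh/t
With EF = 0.96: W = 7.0665·0.96 = 6.7838 kWh/t

W = 6.7838 kWh/t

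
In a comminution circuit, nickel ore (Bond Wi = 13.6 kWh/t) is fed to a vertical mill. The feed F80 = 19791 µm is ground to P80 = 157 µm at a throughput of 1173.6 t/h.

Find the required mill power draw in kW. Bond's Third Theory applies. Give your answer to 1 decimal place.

W = 10·Wi·(P80^(-½) − F80^(-½))
W = 10·13.6·(1/√157 − 1/√19791) = 10·13.6·(0.072700) = 9.8873 kWh/t
P_mill = W·ṁ = 9.8873·1173.6 = 11603.7 kW

P = 11603.7 kW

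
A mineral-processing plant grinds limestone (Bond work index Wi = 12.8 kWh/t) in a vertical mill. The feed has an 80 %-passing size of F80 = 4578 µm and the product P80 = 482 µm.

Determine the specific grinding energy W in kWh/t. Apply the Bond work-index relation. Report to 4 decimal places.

W = 3.9385 kWh/t

W = 10 Wi / √P80 − 10 Wi / √F80
1/√482 = 0.045549;  1/√4578 = 0.014780
W = 10·12.8·(0.045549 − 0.014780) = 3.9385 kWh/t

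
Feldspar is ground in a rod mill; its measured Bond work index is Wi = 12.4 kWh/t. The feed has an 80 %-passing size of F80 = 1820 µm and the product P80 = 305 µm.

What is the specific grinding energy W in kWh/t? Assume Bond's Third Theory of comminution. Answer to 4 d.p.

Bond: W = 10·Wi·(1/√P80 − 1/√F80)
1/√305 = 0.057260;  1/√1820 = 0.023440
W = 10·12.4·(0.057260 − 0.023440) = 4.1936 kWh/t

W = 4.1936 kWh/t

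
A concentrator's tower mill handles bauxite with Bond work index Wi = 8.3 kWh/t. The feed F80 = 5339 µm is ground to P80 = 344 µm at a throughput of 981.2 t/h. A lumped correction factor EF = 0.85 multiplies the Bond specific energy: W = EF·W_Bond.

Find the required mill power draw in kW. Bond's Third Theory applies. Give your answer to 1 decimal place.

W = 10 Wi / √P80 − 10 Wi / √F80
W = 10·8.3·(1/√344 − 1/√5339) = 10·8.3·(0.040231) = 3.3391 kWh/t
Corrected W = EF·W_Bond = 0.85·3.3391 = 2.8383 kWh/t
P_mill = W·ṁ = 2.8383·981.2 = 2784.9 kW

P = 2784.9 kW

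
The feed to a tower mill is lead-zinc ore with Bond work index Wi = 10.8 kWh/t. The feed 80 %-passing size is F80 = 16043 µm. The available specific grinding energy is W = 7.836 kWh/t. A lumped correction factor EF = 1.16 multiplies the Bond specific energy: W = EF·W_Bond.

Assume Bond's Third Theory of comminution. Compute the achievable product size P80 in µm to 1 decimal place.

W = 10 Wi (1/√P80 − 1/√F80)  [Bond]
W_Bond = W / EF = 7.836 / 1.16 = 6.7552 kWh/t
⇒ 1/√P80 = W_Bond/(10 Wi) + 1/√F80
  = 6.7552/(10·10.8) + 1/√16043 = 0.062548 + 0.007895 = 0.070443
P80 = (1/0.070443)² = 14.1959² = 201.52 µm

P80 = 201.5 µm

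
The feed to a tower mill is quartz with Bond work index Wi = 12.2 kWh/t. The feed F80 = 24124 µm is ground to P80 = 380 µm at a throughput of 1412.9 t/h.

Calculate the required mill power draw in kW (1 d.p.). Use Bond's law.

W = 10·Wi·[P80^(−½) − F80^(−½)]
W = 10·12.2·(1/√380 − 1/√24124) = 10·12.2·(0.044861) = 5.4730 kWh/t
Mill draw = 5.4730 × 1412.9 = 7732.8 kW

P = 7732.8 kW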